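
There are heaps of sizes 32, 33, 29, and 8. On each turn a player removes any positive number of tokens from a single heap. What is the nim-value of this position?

Nim-sum: 32 XOR 33 XOR 29 XOR 8 = 20.

20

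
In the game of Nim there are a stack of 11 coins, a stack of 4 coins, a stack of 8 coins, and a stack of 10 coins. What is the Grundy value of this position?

Nim-sum: 11 ^ 4 ^ 8 ^ 10 = 13.

13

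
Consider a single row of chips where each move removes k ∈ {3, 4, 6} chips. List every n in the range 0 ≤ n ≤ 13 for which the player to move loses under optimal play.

Grundy values for subtraction set {3, 4, 6}:
g(0) = mex{} = 0
g(1) = mex{} = 0
g(2) = mex{} = 0
g(3) = mex{0} = 1
g(4) = mex{0} = 1
g(5) = mex{0} = 1
g(6) = mex{0,1} = 2
g(7) = mex{0,1} = 2
g(8) = mex{0,1} = 2
g(9) = mex{1,2} = 0
g(10) = mex{1,2} = 0
g(11) = mex{1,2} = 0
g(12) = mex{0,2} = 1
g(13) = mex{0,2} = 1
The P-positions (g = 0) in 0..13 are 0, 1, 2, 9, 10, 11.

0, 1, 2, 9, 10, 11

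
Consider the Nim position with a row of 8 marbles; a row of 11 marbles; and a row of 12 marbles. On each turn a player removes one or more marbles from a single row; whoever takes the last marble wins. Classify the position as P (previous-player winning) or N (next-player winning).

Nim-sum: 8 XOR 11 XOR 12 = 15.
The nim-sum is 15 ≠ 0, so this is an N-position: the player to move can win.

N-position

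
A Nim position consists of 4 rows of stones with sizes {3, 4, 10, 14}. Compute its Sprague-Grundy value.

3

Compute the nim-sum pairwise:
3 XOR 4 = 7
7 XOR 10 = 13
13 XOR 14 = 3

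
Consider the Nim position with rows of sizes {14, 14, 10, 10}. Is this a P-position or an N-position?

P-position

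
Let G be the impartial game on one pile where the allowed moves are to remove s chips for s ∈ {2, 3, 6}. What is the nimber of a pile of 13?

Build the Grundy sequence with g(k) = mex{g(k−s) : s ∈ {2, 3, 6}, s ≤ k}:
k:     0  1  2  3  4  5  6  7  8  9 10 11 12 13
g(k):  0  0  1  1  2  0  3  1  2  0  0  1  1  2
So g(13) = 2.

2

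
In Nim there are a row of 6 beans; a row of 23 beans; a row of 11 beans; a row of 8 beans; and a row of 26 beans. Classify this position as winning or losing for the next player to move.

Nim-sum: 6 ^ 23 ^ 11 ^ 8 ^ 26 = 8.
The nim-sum is 8 ≠ 0, so this is an N-position: the player to move can win.

Winning position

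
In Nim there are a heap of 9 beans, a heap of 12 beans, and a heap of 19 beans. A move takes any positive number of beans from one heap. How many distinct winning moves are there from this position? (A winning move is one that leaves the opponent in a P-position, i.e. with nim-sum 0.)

1

Compute the nim-sum pairwise:
9 XOR 12 = 5
5 XOR 19 = 22
The overall nim-sum is X = 22. A heap of size p has a winning move iff p XOR X < p (reduce it to p XOR X).
  9: 9 XOR 22 = 31 ≥ 9 — no move.
  12: 12 XOR 22 = 26 ≥ 12 — no move.
  19: 19 XOR 22 = 5 < 19 — winning move (to 5).
That gives 1 winning move.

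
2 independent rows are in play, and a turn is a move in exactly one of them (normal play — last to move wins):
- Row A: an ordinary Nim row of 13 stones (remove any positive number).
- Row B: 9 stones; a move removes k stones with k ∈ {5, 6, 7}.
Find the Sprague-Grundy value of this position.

12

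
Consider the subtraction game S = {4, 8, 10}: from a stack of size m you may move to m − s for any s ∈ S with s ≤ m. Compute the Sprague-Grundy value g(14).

0

Build the Grundy sequence with g(k) = mex{g(k−s) : s ∈ {4, 8, 10}, s ≤ k}:
k:     0  1  2  3  4  5  6  7  8  9 10 11 12 13 14
g(k):  0  0  0  0  1  1  1  1  2  2  2  2  3  3  0
So g(14) = 0.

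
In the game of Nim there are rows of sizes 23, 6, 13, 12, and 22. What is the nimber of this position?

6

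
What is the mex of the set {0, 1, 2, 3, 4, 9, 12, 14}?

5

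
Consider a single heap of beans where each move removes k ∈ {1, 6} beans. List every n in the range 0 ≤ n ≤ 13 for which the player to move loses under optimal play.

0, 2, 4, 7, 9, 11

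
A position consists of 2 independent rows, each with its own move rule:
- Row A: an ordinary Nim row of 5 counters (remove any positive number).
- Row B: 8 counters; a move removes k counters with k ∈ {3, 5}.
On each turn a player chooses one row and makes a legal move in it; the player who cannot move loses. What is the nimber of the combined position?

5

Row A is a plain Nim row of size 5, so its Grundy value is 5.
Grundy values for row B (subtraction set {3, 5}):
g(0) = mex{} = 0
g(1) = mex{} = 0
g(2) = mex{} = 0
g(3) = mex{0} = 1
g(4) = mex{0} = 1
g(5) = mex{0} = 1
g(6) = mex{0,1} = 2
g(7) = mex{0,1} = 2
g(8) = mex{1} = 0
So g(8) = 0.
The value of a disjunctive sum is the nim-sum of the parts.
Combined value = 5 ⊕ 0 = 5.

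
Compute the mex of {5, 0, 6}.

1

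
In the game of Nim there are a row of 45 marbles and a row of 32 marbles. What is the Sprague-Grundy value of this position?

Compute the nim-sum pairwise:
45 ⊕ 32 = 13

13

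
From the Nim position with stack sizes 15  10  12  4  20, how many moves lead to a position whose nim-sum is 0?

Compute the nim-sum pairwise:
15 ^ 10 = 5
5 ^ 12 = 9
9 ^ 4 = 13
13 ^ 20 = 25
The overall nim-sum is X = 25. A stack of size p has a winning move iff p XOR X < p (reduce it to p XOR X).
  15: 15 XOR 25 = 22 ≥ 15 — no move.
  10: 10 XOR 25 = 19 ≥ 10 — no move.
  12: 12 XOR 25 = 21 ≥ 12 — no move.
  4: 4 XOR 25 = 29 ≥ 4 — no move.
  20: 20 XOR 25 = 13 < 20 — winning move (to 13).
That gives 1 winning move.

1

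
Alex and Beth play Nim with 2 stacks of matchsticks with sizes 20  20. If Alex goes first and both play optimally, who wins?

Bitwise XOR of the heap sizes:
  10100  (20)
  10100  (20)
  -----
  00000  (0)
The nim-sum is 0, so this is a P-position: the player to move is in a losing position under optimal play; Alex is about to move from it and so loses — Beth wins.

Beth wins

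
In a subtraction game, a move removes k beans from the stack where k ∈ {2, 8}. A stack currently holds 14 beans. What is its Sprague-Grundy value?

Grundy values for subtraction set {2, 8}:
g(0) = mex{} = 0
g(1) = mex{} = 0
g(2) = mex{0} = 1
g(3) = mex{0} = 1
g(4) = mex{1} = 0
g(5) = mex{1} = 0
g(6) = mex{0} = 1
g(7) = mex{0} = 1
g(8) = mex{0,1} = 2
g(9) = mex{0,1} = 2
g(10) = mex{1,2} = 0
g(11) = mex{1,2} = 0
g(12) = mex{0} = 1
g(13) = mex{0} = 1
g(14) = mex{1} = 0
So g(14) = 0.

0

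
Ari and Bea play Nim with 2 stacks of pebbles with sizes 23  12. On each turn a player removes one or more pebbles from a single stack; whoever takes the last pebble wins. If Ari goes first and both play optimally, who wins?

Write each in binary and XOR column by column:
  10111  (23)
  01100  (12)
  -----
  11011  (27)
The nim-sum is 27 ≠ 0, so this is an N-position: the player to move can win; Ari has a winning move.

Ari wins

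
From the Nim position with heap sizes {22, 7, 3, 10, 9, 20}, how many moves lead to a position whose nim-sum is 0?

3

Compute the nim-sum pairwise:
22 ⊕ 7 = 17
17 ⊕ 3 = 18
18 ⊕ 10 = 24
24 ⊕ 9 = 17
17 ⊕ 20 = 5
The overall nim-sum is X = 5. A heap of size p has a winning move iff p XOR X < p (reduce it to p XOR X).
  22: 22 XOR 5 = 19 < 22 — winning move (to 19).
  7: 7 XOR 5 = 2 < 7 — winning move (to 2).
  3: 3 XOR 5 = 6 ≥ 3 — no move.
  10: 10 XOR 5 = 15 ≥ 10 — no move.
  9: 9 XOR 5 = 12 ≥ 9 — no move.
  20: 20 XOR 5 = 17 < 20 — winning move (to 17).
That gives 3 winning moves.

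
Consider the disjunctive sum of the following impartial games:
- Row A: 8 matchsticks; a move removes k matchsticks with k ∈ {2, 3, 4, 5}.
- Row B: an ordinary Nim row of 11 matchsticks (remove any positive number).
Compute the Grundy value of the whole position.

Grundy values for row A (subtraction set {2, 3, 4, 5}):
g(0) = mex{} = 0
g(1) = mex{} = 0
g(2) = mex{0} = 1
g(3) = mex{0} = 1
g(4) = mex{0,1} = 2
g(5) = mex{0,1} = 2
g(6) = mex{0,1,2} = 3
g(7) = mex{1,2} = 0
g(8) = mex{1,2,3} = 0
So g(8) = 0.
Row B is a plain Nim row of size 11, so its Grundy value is 11.
By the Sprague-Grundy theorem, the Grundy value of a sum of independent games is the XOR of the component values.
Combined value = 0 XOR 11 = 11.

11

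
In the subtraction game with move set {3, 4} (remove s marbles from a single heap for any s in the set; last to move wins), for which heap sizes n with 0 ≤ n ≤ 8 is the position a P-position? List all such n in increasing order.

0, 1, 2, 7, 8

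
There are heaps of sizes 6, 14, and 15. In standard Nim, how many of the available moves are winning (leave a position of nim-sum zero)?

3

Bitwise XOR of the heap sizes:
  0110  (6)
  1110  (14)
  1111  (15)
  ----
  0111  (7)
The overall nim-sum is X = 7. A heap of size p has a winning move iff p XOR X < p (reduce it to p XOR X).
  6: 6 XOR 7 = 1 < 6 — winning move (to 1).
  14: 14 XOR 7 = 9 < 14 — winning move (to 9).
  15: 15 XOR 7 = 8 < 15 — winning move (to 8).
That gives 3 winning moves.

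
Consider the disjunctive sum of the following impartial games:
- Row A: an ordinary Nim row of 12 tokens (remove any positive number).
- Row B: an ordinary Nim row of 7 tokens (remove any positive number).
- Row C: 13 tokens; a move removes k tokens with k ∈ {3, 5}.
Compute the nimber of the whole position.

10

Row A is a plain Nim row of size 12, so its Grundy value is 12.
Row B is a plain Nim row of size 7, so its Grundy value is 7.
Build the Grundy sequence for row C with g(k) = mex{g(k−s) : s ∈ {3, 5}, s ≤ k}:
g(0) = mex{} = 0
g(1) = mex{} = 0
g(2) = mex{} = 0
g(3) = mex{0} = 1
g(4) = mex{0} = 1
g(5) = mex{0} = 1
g(6) = mex{0,1} = 2
g(7) = mex{0,1} = 2
g(8) = mex{1} = 0
g(9) = mex{1,2} = 0
g(10) = mex{1,2} = 0
g(11) = mex{0,2} = 1
g(12) = mex{0,2} = 1
g(13) = mex{0} = 1
So g(13) = 1.
The value of a disjunctive sum is the nim-sum of the parts.
Combined value = 12 ⊕ 7 ⊕ 1 = 10.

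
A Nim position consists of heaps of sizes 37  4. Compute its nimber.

33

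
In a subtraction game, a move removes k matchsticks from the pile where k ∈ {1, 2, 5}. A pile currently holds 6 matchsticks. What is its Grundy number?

Build the Grundy sequence with g(k) = mex{g(k−s) : s ∈ {1, 2, 5}, s ≤ k}:
k:     0  1  2  3  4  5  6
g(k):  0  1  2  0  1  2  0
So g(6) = 0.

0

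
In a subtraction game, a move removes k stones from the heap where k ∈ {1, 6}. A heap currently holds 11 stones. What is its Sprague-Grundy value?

0

Compute g(0), g(1), … for moves {1, 6}:
k:     0  1  2  3  4  5  6  7  8  9 10 11
g(k):  0  1  0  1  0  1  2  0  1  0  1  0
So g(11) = 0.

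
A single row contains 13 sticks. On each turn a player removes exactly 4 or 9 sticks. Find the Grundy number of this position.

0

Compute g(0), g(1), … for moves {4, 9}:
k:     0  1  2  3  4  5  6  7  8  9 10 11 12 13
g(k):  0  0  0  0  1  1  1  1  0  2  2  2  1  0
So g(13) = 0.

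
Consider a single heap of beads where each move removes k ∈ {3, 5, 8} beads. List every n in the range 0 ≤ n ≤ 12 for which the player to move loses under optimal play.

0, 1, 2, 11, 12

Compute g(0), g(1), … for moves {3, 5, 8}:
k:     0  1  2  3  4  5  6  7  8  9 10 11 12
g(k):  0  0  0  1  1  1  2  2  2  3  3  0  0
The P-positions (g = 0) in 0..12 are 0, 1, 2, 11, 12.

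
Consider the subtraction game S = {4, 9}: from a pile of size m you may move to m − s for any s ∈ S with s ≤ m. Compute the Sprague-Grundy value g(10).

2

Grundy values for subtraction set {4, 9}:
k:     0  1  2  3  4  5  6  7  8  9 10
g(k):  0  0  0  0  1  1  1  1  0  2  2
So g(10) = 2.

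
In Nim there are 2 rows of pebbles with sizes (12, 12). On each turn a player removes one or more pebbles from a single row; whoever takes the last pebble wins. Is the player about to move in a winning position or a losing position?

Losing position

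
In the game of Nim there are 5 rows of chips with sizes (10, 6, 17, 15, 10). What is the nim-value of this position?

Nim-sum: 10 XOR 6 XOR 17 XOR 15 XOR 10 = 24.

24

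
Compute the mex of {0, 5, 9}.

0 is in the set but 1 is not, so the mex is 1.

1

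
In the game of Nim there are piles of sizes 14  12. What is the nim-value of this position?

Compute the nim-sum pairwise:
14 XOR 12 = 2

2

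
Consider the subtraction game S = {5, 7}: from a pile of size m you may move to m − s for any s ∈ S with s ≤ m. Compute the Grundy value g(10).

Build the Grundy sequence with g(k) = mex{g(k−s) : s ∈ {5, 7}, s ≤ k}:
g(0) = mex{} = 0
g(1) = mex{} = 0
g(2) = mex{} = 0
g(3) = mex{} = 0
g(4) = mex{} = 0
g(5) = mex{0} = 1
g(6) = mex{0} = 1
g(7) = mex{0} = 1
g(8) = mex{0} = 1
g(9) = mex{0} = 1
g(10) = mex{0,1} = 2
So g(10) = 2.

2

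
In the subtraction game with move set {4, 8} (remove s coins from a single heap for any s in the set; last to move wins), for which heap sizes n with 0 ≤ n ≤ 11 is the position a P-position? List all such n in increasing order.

0, 1, 2, 3

Grundy values for subtraction set {4, 8}:
k:     0  1  2  3  4  5  6  7  8  9 10 11
g(k):  0  0  0  0  1  1  1  1  2  2  2  2
The P-positions (g = 0) in 0..11 are 0, 1, 2, 3.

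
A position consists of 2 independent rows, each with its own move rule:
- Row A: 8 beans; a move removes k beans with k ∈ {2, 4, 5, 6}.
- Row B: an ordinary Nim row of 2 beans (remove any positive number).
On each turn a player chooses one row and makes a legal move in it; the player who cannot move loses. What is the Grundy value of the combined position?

2

Grundy values for row A (subtraction set {2, 4, 5, 6}):
k:     0  1  2  3  4  5  6  7  8
g(k):  0  0  1  1  2  2  3  3  0
So g(8) = 0.
Row B is a plain Nim row of size 2, so its Grundy value is 2.
By the Sprague-Grundy theorem, the Grundy value of a sum of independent games is the XOR of the component values.
Combined value = 0 XOR 2 = 2.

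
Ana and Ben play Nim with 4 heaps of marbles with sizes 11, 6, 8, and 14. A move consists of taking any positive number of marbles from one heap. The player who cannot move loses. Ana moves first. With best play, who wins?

Ana wins

Nim-sum: 11 XOR 6 XOR 8 XOR 14 = 11.
The nim-sum is 11 ≠ 0, so this is an N-position: the player to move can win; Ana has a winning move.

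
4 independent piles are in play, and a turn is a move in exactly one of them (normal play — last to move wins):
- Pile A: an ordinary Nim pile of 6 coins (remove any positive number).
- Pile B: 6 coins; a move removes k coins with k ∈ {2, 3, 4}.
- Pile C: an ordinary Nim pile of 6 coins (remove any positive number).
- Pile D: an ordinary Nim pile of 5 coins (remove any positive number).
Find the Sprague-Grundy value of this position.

5

Pile A is a plain Nim pile of size 6, so its Grundy value is 6.
For pile B, compute g(0), g(1), … with moves {2, 3, 4}:
g(0) = mex{} = 0
g(1) = mex{} = 0
g(2) = mex{0} = 1
g(3) = mex{0} = 1
g(4) = mex{0,1} = 2
g(5) = mex{0,1} = 2
g(6) = mex{1,2} = 0
So g(6) = 0.
Pile C is a plain Nim pile of size 6, so its Grundy value is 6.
Pile D is a plain Nim pile of size 5, so its Grundy value is 5.
By the Sprague-Grundy theorem, the Grundy value of a sum of independent games is the XOR of the component values.
Combined value = 6 ⊕ 0 ⊕ 6 ⊕ 5 = 5.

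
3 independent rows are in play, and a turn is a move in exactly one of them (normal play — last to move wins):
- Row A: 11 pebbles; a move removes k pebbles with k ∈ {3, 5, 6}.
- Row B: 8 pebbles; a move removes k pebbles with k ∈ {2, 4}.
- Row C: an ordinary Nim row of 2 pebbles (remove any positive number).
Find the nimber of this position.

Grundy values for row A (subtraction set {3, 5, 6}):
k:     0  1  2  3  4  5  6  7  8  9 10 11
g(k):  0  0  0  1  1  1  2  2  2  0  0  0
So g(11) = 0.
Build the Grundy sequence for row B with g(k) = mex{g(k−s) : s ∈ {2, 4}, s ≤ k}:
k:     0  1  2  3  4  5  6  7  8
g(k):  0  0  1  1  2  2  0  0  1
So g(8) = 1.
Row C is a plain Nim row of size 2, so its Grundy value is 2.
By the Sprague-Grundy theorem, the Grundy value of a sum of independent games is the XOR of the component values.
Combined value = 0 XOR 1 XOR 2 = 3.

3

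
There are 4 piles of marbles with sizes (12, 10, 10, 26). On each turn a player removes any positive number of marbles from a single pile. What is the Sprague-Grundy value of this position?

22

Nim-sum: 12 XOR 10 XOR 10 XOR 26 = 22.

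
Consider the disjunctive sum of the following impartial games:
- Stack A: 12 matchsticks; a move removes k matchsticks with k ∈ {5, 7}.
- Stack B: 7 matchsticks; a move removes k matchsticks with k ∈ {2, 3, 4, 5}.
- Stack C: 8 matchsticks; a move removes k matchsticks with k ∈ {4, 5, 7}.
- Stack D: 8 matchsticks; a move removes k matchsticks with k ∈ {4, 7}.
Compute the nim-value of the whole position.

Build the Grundy sequence for stack A with g(k) = mex{g(k−s) : s ∈ {5, 7}, s ≤ k}:
k:     0  1  2  3  4  5  6  7  8  9 10 11 12
g(k):  0  0  0  0  0  1  1  1  1  1  2  2  0
So g(12) = 0.
For stack B, compute g(0), g(1), … with moves {2, 3, 4, 5}:
g(0) = mex{} = 0
g(1) = mex{} = 0
g(2) = mex{0} = 1
g(3) = mex{0} = 1
g(4) = mex{0,1} = 2
g(5) = mex{0,1} = 2
g(6) = mex{0,1,2} = 3
g(7) = mex{1,2} = 0
So g(7) = 0.
Build the Grundy sequence for stack C with g(k) = mex{g(k−s) : s ∈ {4, 5, 7}, s ≤ k}:
k:     0  1  2  3  4  5  6  7  8
g(k):  0  0  0  0  1  1  1  1  2
So g(8) = 2.
For stack D, compute g(0), g(1), … with moves {4, 7}:
k:     0  1  2  3  4  5  6  7  8
g(k):  0  0  0  0  1  1  1  1  2
So g(8) = 2.
The value of a disjunctive sum is the nim-sum of the parts.
Combined value = 0 XOR 0 XOR 2 XOR 2 = 0.

0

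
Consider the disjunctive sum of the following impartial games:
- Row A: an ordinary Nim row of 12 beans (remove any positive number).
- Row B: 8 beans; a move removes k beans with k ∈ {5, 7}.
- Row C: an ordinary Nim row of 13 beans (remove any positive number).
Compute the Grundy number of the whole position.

0

Row A is a plain Nim row of size 12, so its Grundy value is 12.
Grundy values for row B (subtraction set {5, 7}):
g(0) = mex{} = 0
g(1) = mex{} = 0
g(2) = mex{} = 0
g(3) = mex{} = 0
g(4) = mex{} = 0
g(5) = mex{0} = 1
g(6) = mex{0} = 1
g(7) = mex{0} = 1
g(8) = mex{0} = 1
So g(8) = 1.
Row C is a plain Nim row of size 13, so its Grundy value is 13.
By the Sprague-Grundy theorem, the Grundy value of a sum of independent games is the XOR of the component values.
Combined value = 12 ⊕ 1 ⊕ 13 = 0.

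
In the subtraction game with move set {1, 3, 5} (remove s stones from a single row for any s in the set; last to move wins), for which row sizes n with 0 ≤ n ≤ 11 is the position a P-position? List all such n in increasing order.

Compute g(0), g(1), … for moves {1, 3, 5}:
g(0) = mex{} = 0
g(1) = mex{0} = 1
g(2) = mex{1} = 0
g(3) = mex{0} = 1
g(4) = mex{1} = 0
g(5) = mex{0} = 1
g(6) = mex{1} = 0
g(7) = mex{0} = 1
g(8) = mex{1} = 0
g(9) = mex{0} = 1
g(10) = mex{1} = 0
g(11) = mex{0} = 1
The P-positions (g = 0) in 0..11 are 0, 2, 4, 6, 8, 10.

0, 2, 4, 6, 8, 10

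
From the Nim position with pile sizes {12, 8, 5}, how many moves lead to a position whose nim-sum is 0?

1

Compute the nim-sum pairwise:
12 ^ 8 = 4
4 ^ 5 = 1
The overall nim-sum is X = 1. A pile of size p has a winning move iff p XOR X < p (reduce it to p XOR X).
  12: 12 XOR 1 = 13 ≥ 12 — no move.
  8: 8 XOR 1 = 9 ≥ 8 — no move.
  5: 5 XOR 1 = 4 < 5 — winning move (to 4).
That gives 1 winning move.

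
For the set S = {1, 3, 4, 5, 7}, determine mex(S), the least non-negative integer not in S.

0 is not in the set, so the mex is 0.

0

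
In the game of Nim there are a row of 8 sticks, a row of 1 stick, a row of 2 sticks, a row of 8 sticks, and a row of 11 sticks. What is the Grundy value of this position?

Compute the nim-sum pairwise:
8 ⊕ 1 = 9
9 ⊕ 2 = 11
11 ⊕ 8 = 3
3 ⊕ 11 = 8

8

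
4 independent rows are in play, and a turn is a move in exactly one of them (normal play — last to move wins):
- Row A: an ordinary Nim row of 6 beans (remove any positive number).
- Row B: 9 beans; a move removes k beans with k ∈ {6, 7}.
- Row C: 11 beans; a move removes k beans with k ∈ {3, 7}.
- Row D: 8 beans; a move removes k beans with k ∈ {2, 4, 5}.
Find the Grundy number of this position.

7

Row A is a plain Nim row of size 6, so its Grundy value is 6.
Build the Grundy sequence for row B with g(k) = mex{g(k−s) : s ∈ {6, 7}, s ≤ k}:
k:     0  1  2  3  4  5  6  7  8  9
g(k):  0  0  0  0  0  0  1  1  1  1
So g(9) = 1.
For row C, compute g(0), g(1), … with moves {3, 7}:
k:     0  1  2  3  4  5  6  7  8  9 10 11
g(k):  0  0  0  1  1  1  0  2  2  1  0  0
So g(11) = 0.
For row D, compute g(0), g(1), … with moves {2, 4, 5}:
k:     0  1  2  3  4  5  6  7  8
g(k):  0  0  1  1  2  2  3  0  0
So g(8) = 0.
By the Sprague-Grundy theorem, the Grundy value of a sum of independent games is the XOR of the component values.
Combined value = 6 XOR 1 XOR 0 XOR 0 = 7.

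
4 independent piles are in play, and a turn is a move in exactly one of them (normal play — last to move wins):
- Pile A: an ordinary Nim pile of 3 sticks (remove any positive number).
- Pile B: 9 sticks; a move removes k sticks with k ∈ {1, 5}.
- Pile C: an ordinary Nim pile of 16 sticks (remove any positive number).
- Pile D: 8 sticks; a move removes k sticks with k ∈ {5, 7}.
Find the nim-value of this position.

19

Pile A is a plain Nim pile of size 3, so its Grundy value is 3.
Build the Grundy sequence for pile B with g(k) = mex{g(k−s) : s ∈ {1, 5}, s ≤ k}:
g(0) = mex{} = 0
g(1) = mex{0} = 1
g(2) = mex{1} = 0
g(3) = mex{0} = 1
g(4) = mex{1} = 0
g(5) = mex{0} = 1
g(6) = mex{1} = 0
g(7) = mex{0} = 1
g(8) = mex{1} = 0
g(9) = mex{0} = 1
So g(9) = 1.
Pile C is a plain Nim pile of size 16, so its Grundy value is 16.
Grundy values for pile D (subtraction set {5, 7}):
g(0) = mex{} = 0
g(1) = mex{} = 0
g(2) = mex{} = 0
g(3) = mex{} = 0
g(4) = mex{} = 0
g(5) = mex{0} = 1
g(6) = mex{0} = 1
g(7) = mex{0} = 1
g(8) = mex{0} = 1
So g(8) = 1.
The value of a disjunctive sum is the nim-sum of the parts.
Combined value = 3 XOR 1 XOR 16 XOR 1 = 19.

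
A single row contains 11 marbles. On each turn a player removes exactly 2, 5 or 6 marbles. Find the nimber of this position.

0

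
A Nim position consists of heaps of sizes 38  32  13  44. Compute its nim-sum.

39

In binary:
  100110  (38)
  100000  (32)
  001101  (13)
  101100  (44)
  ------
  100111  (39)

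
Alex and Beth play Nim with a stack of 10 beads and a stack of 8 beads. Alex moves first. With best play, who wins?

In binary:
  1010  (10)
  1000  (8)
  ----
  0010  (2)
The nim-sum is 2 ≠ 0, so this is an N-position: the player to move can win; Alex has a winning move.

Alex wins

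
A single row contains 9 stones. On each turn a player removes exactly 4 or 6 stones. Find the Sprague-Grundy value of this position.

Compute g(0), g(1), … for moves {4, 6}:
k:     0  1  2  3  4  5  6  7  8  9
g(k):  0  0  0  0  1  1  1  1  2  2
So g(9) = 2.

2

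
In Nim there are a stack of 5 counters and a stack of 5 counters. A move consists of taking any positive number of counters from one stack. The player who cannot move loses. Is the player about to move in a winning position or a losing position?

Losing position

Write each in binary and XOR column by column:
  101  (5)
  101  (5)
  ---
  000  (0)
The nim-sum is 0, so this is a P-position: the player to move is in a losing position under optimal play.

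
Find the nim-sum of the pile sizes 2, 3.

Write each in binary and XOR column by column:
  10  (2)
  11  (3)
  --
  01  (1)

1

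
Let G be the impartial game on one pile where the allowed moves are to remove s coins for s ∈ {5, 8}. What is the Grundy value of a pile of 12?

2

Compute g(0), g(1), … for moves {5, 8}:
k:     0  1  2  3  4  5  6  7  8  9 10 11 12
g(k):  0  0  0  0  0  1  1  1  1  1  2  2  2
So g(12) = 2.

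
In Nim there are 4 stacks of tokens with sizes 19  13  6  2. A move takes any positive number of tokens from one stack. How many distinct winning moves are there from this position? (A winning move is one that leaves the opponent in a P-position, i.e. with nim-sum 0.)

1

Nim-sum: 19 ⊕ 13 ⊕ 6 ⊕ 2 = 26.
The overall nim-sum is X = 26. A stack of size p has a winning move iff p XOR X < p (reduce it to p XOR X).
  19: 19 XOR 26 = 9 < 19 — winning move (to 9).
  13: 13 XOR 26 = 23 ≥ 13 — no move.
  6: 6 XOR 26 = 28 ≥ 6 — no move.
  2: 2 XOR 26 = 24 ≥ 2 — no move.
That gives 1 winning move.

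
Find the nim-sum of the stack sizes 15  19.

28

Nim-sum: 15 ⊕ 19 = 28.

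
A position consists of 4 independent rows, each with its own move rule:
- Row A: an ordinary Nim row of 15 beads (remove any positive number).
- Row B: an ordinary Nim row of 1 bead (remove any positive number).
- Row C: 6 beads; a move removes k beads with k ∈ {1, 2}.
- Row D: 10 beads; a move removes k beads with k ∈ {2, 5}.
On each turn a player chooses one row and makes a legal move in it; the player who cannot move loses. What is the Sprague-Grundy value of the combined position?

Row A is a plain Nim row of size 15, so its Grundy value is 15.
Row B is a plain Nim row of size 1, so its Grundy value is 1.
Grundy values for row C (subtraction set {1, 2}):
k:     0  1  2  3  4  5  6
g(k):  0  1  2  0  1  2  0
So g(6) = 0.
Build the Grundy sequence for row D with g(k) = mex{g(k−s) : s ∈ {2, 5}, s ≤ k}:
g(0) = mex{} = 0
g(1) = mex{} = 0
g(2) = mex{0} = 1
g(3) = mex{0} = 1
g(4) = mex{1} = 0
g(5) = mex{0,1} = 2
g(6) = mex{0} = 1
g(7) = mex{1,2} = 0
g(8) = mex{1} = 0
g(9) = mex{0} = 1
g(10) = mex{0,2} = 1
So g(10) = 1.
By the Sprague-Grundy theorem, the Grundy value of a sum of independent games is the XOR of the component values.
Combined value = 15 XOR 1 XOR 0 XOR 1 = 15.

15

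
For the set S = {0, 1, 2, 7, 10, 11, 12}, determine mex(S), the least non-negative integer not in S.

The values 0, 1, 2 are all present; 3 is the first non-negative integer missing from the set.

3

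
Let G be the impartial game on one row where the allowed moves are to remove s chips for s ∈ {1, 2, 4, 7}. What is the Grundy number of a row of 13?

1

Build the Grundy sequence with g(k) = mex{g(k−s) : s ∈ {1, 2, 4, 7}, s ≤ k}:
g(0) = mex{} = 0
g(1) = mex{0} = 1
g(2) = mex{0,1} = 2
g(3) = mex{1,2} = 0
g(4) = mex{0,2} = 1
g(5) = mex{0,1} = 2
g(6) = mex{1,2} = 0
g(7) = mex{0,2} = 1
g(8) = mex{0,1} = 2
g(9) = mex{1,2} = 0
g(10) = mex{0,2} = 1
g(11) = mex{0,1} = 2
g(12) = mex{1,2} = 0
g(13) = mex{0,2} = 1
So g(13) = 1.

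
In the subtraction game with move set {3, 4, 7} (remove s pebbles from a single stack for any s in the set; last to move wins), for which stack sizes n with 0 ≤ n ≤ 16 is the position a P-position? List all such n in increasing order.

0, 1, 2, 10, 11, 12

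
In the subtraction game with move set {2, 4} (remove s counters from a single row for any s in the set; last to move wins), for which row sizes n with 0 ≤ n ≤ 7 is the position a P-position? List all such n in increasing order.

Compute g(0), g(1), … for moves {2, 4}:
g(0) = mex{} = 0
g(1) = mex{} = 0
g(2) = mex{0} = 1
g(3) = mex{0} = 1
g(4) = mex{0,1} = 2
g(5) = mex{0,1} = 2
g(6) = mex{1,2} = 0
g(7) = mex{1,2} = 0
The P-positions (g = 0) in 0..7 are 0, 1, 6, 7.

0, 1, 6, 7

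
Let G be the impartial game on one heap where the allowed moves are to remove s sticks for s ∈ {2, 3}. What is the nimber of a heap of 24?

2

Compute g(0), g(1), … for moves {2, 3}:
k:     0  1  2  3  4  5  6  7  8  9 10 11 12 13 14 15 16 17 18 19 20 21 22 23 24
g(k):  0  0  1  1  2  0  0  1  1  2  0  0  1  1  2  0  0  1  1  2  0  0  1  1  2
So g(24) = 2.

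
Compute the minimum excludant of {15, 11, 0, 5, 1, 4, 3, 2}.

The values 0, 1, 2, 3, 4, 5 are all present; 6 is the first non-negative integer missing from the set.

6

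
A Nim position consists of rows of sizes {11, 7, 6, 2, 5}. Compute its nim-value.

13

Write each in binary and XOR column by column:
  1011  (11)
  0111  (7)
  0110  (6)
  0010  (2)
  0101  (5)
  ----
  1101  (13)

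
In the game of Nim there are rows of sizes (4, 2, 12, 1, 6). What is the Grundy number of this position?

Compute the nim-sum pairwise:
4 ⊕ 2 = 6
6 ⊕ 12 = 10
10 ⊕ 1 = 11
11 ⊕ 6 = 13

13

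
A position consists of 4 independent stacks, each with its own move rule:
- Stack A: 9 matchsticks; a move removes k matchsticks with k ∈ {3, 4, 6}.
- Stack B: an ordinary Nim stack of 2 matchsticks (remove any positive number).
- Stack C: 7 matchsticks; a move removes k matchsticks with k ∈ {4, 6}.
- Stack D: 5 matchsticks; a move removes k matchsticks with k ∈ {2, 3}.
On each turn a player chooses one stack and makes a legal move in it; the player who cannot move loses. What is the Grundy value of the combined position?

3

For stack A, compute g(0), g(1), … with moves {3, 4, 6}:
k:     0  1  2  3  4  5  6  7  8  9
g(k):  0  0  0  1  1  1  2  2  2  0
So g(9) = 0.
Stack B is a plain Nim stack of size 2, so its Grundy value is 2.
For stack C, compute g(0), g(1), … with moves {4, 6}:
k:     0  1  2  3  4  5  6  7
g(k):  0  0  0  0  1  1  1  1
So g(7) = 1.
Grundy values for stack D (subtraction set {2, 3}):
g(0) = mex{} = 0
g(1) = mex{} = 0
g(2) = mex{0} = 1
g(3) = mex{0} = 1
g(4) = mex{0,1} = 2
g(5) = mex{1} = 0
So g(5) = 0.
The value of a disjunctive sum is the nim-sum of the parts.
Combined value = 0 ⊕ 2 ⊕ 1 ⊕ 0 = 3.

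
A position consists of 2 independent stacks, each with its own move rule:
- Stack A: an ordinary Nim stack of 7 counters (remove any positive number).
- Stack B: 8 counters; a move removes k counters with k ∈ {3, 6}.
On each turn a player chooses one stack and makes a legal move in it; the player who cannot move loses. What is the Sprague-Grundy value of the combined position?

5

Stack A is a plain Nim stack of size 7, so its Grundy value is 7.
Grundy values for stack B (subtraction set {3, 6}):
k:     0  1  2  3  4  5  6  7  8
g(k):  0  0  0  1  1  1  2  2  2
So g(8) = 2.
By the Sprague-Grundy theorem, the Grundy value of a sum of independent games is the XOR of the component values.
Combined value = 7 XOR 2 = 5.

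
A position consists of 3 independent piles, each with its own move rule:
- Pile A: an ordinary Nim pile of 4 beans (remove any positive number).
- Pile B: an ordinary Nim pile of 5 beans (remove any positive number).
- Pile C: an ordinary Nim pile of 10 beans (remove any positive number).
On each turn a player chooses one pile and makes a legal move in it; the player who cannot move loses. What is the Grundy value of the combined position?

Pile A is a plain Nim pile of size 4, so its Grundy value is 4.
Pile B is a plain Nim pile of size 5, so its Grundy value is 5.
Pile C is a plain Nim pile of size 10, so its Grundy value is 10.
The value of a disjunctive sum is the nim-sum of the parts.
Combined value = 4 ⊕ 5 ⊕ 10 = 11.

11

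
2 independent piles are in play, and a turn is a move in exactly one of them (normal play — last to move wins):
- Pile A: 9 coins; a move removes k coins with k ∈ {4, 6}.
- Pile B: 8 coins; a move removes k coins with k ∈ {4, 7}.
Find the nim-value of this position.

0

For pile A, compute g(0), g(1), … with moves {4, 6}:
k:     0  1  2  3  4  5  6  7  8  9
g(k):  0  0  0  0  1  1  1  1  2  2
So g(9) = 2.
For pile B, compute g(0), g(1), … with moves {4, 7}:
k:     0  1  2  3  4  5  6  7  8
g(k):  0  0  0  0  1  1  1  1  2
So g(8) = 2.
By the Sprague-Grundy theorem, the Grundy value of a sum of independent games is the XOR of the component values.
Combined value = 2 ⊕ 2 = 0.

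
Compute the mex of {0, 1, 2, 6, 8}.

3

The values 0, 1, 2 are all present; 3 is the first non-negative integer missing from the set.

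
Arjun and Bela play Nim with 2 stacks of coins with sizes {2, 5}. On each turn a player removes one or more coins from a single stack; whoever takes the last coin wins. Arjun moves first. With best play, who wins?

Arjun wins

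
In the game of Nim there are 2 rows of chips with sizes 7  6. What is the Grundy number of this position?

Nim-sum: 7 ⊕ 6 = 1.

1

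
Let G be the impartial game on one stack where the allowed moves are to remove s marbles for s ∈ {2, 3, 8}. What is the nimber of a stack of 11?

0

Grundy values for subtraction set {2, 3, 8}:
g(0) = mex{} = 0
g(1) = mex{} = 0
g(2) = mex{0} = 1
g(3) = mex{0} = 1
g(4) = mex{0,1} = 2
g(5) = mex{1} = 0
g(6) = mex{1,2} = 0
g(7) = mex{0,2} = 1
g(8) = mex{0} = 1
g(9) = mex{0,1} = 2
g(10) = mex{1} = 0
g(11) = mex{1,2} = 0
So g(11) = 0.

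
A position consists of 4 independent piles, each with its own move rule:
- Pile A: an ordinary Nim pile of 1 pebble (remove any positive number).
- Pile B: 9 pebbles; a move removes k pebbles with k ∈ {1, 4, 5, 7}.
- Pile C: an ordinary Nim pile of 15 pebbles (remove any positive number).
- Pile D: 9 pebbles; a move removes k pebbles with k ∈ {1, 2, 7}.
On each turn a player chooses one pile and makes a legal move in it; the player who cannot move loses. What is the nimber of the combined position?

Pile A is a plain Nim pile of size 1, so its Grundy value is 1.
Build the Grundy sequence for pile B with g(k) = mex{g(k−s) : s ∈ {1, 4, 5, 7}, s ≤ k}:
g(0) = mex{} = 0
g(1) = mex{0} = 1
g(2) = mex{1} = 0
g(3) = mex{0} = 1
g(4) = mex{0,1} = 2
g(5) = mex{0,1,2} = 3
g(6) = mex{0,1,3} = 2
g(7) = mex{0,1,2} = 3
g(8) = mex{1,2,3} = 0
g(9) = mex{0,2,3} = 1
So g(9) = 1.
Pile C is a plain Nim pile of size 15, so its Grundy value is 15.
For pile D, compute g(0), g(1), … with moves {1, 2, 7}:
g(0) = mex{} = 0
g(1) = mex{0} = 1
g(2) = mex{0,1} = 2
g(3) = mex{1,2} = 0
g(4) = mex{0,2} = 1
g(5) = mex{0,1} = 2
g(6) = mex{1,2} = 0
g(7) = mex{0,2} = 1
g(8) = mex{0,1} = 2
g(9) = mex{1,2} = 0
So g(9) = 0.
By the Sprague-Grundy theorem, the Grundy value of a sum of independent games is the XOR of the component values.
Combined value = 1 XOR 1 XOR 15 XOR 0 = 15.

15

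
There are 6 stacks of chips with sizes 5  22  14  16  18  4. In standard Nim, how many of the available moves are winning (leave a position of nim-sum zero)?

3

Nim-sum: 5 ⊕ 22 ⊕ 14 ⊕ 16 ⊕ 18 ⊕ 4 = 27.
The overall nim-sum is X = 27. A stack of size p has a winning move iff p XOR X < p (reduce it to p XOR X).
  5: 5 XOR 27 = 30 ≥ 5 — no move.
  22: 22 XOR 27 = 13 < 22 — winning move (to 13).
  14: 14 XOR 27 = 21 ≥ 14 — no move.
  16: 16 XOR 27 = 11 < 16 — winning move (to 11).
  18: 18 XOR 27 = 9 < 18 — winning move (to 9).
  4: 4 XOR 27 = 31 ≥ 4 — no move.
That gives 3 winning moves.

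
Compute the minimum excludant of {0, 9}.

0 is in the set but 1 is not, so the mex is 1.

1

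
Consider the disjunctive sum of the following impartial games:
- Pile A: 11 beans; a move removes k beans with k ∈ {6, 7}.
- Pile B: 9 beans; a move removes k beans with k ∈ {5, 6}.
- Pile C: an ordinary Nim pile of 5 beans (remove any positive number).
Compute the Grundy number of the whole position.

5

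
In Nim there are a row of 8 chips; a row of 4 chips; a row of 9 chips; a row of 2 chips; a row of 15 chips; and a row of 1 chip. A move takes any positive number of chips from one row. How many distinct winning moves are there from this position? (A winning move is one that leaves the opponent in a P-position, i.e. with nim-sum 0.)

3

Nim-sum: 8 ^ 4 ^ 9 ^ 2 ^ 15 ^ 1 = 9.
The overall nim-sum is X = 9. A row of size p has a winning move iff p XOR X < p (reduce it to p XOR X).
  8: 8 XOR 9 = 1 < 8 — winning move (to 1).
  4: 4 XOR 9 = 13 ≥ 4 — no move.
  9: 9 XOR 9 = 0 < 9 — winning move (to 0).
  2: 2 XOR 9 = 11 ≥ 2 — no move.
  15: 15 XOR 9 = 6 < 15 — winning move (to 6).
  1: 1 XOR 9 = 8 ≥ 1 — no move.
That gives 3 winning moves.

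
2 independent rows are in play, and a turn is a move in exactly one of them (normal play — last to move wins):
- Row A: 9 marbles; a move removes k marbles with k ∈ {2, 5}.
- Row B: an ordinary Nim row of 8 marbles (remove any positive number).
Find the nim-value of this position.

9

Build the Grundy sequence for row A with g(k) = mex{g(k−s) : s ∈ {2, 5}, s ≤ k}:
k:     0  1  2  3  4  5  6  7  8  9
g(k):  0  0  1  1  0  2  1  0  0  1
So g(9) = 1.
Row B is a plain Nim row of size 8, so its Grundy value is 8.
By the Sprague-Grundy theorem, the Grundy value of a sum of independent games is the XOR of the component values.
Combined value = 1 XOR 8 = 9.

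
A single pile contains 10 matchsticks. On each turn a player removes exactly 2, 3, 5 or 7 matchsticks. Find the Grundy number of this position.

Build the Grundy sequence with g(k) = mex{g(k−s) : s ∈ {2, 3, 5, 7}, s ≤ k}:
k:     0  1  2  3  4  5  6  7  8  9 10
g(k):  0  0  1  1  2  2  3  3  4  0  0
So g(10) = 0.

0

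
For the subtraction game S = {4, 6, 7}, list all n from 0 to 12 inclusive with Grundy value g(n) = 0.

0, 1, 2, 3, 11, 12

Build the Grundy sequence with g(k) = mex{g(k−s) : s ∈ {4, 6, 7}, s ≤ k}:
g(0) = mex{} = 0
g(1) = mex{} = 0
g(2) = mex{} = 0
g(3) = mex{} = 0
g(4) = mex{0} = 1
g(5) = mex{0} = 1
g(6) = mex{0} = 1
g(7) = mex{0} = 1
g(8) = mex{0,1} = 2
g(9) = mex{0,1} = 2
g(10) = mex{0,1} = 2
g(11) = mex{1} = 0
g(12) = mex{1,2} = 0
The P-positions (g = 0) in 0..12 are 0, 1, 2, 3, 11, 12.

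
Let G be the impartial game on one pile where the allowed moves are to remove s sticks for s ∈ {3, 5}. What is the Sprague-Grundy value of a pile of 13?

Build the Grundy sequence with g(k) = mex{g(k−s) : s ∈ {3, 5}, s ≤ k}:
g(0) = mex{} = 0
g(1) = mex{} = 0
g(2) = mex{} = 0
g(3) = mex{0} = 1
g(4) = mex{0} = 1
g(5) = mex{0} = 1
g(6) = mex{0,1} = 2
g(7) = mex{0,1} = 2
g(8) = mex{1} = 0
g(9) = mex{1,2} = 0
g(10) = mex{1,2} = 0
g(11) = mex{0,2} = 1
g(12) = mex{0,2} = 1
g(13) = mex{0} = 1
So g(13) = 1.

1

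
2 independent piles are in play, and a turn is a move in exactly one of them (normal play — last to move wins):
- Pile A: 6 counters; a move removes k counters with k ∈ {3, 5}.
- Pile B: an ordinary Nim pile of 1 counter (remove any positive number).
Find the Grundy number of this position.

3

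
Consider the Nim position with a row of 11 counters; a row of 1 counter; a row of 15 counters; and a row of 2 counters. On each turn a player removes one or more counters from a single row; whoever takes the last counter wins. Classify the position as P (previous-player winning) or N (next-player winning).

Nim-sum: 11 ^ 1 ^ 15 ^ 2 = 7.
The nim-sum is 7 ≠ 0, so this is an N-position: the player to move can win.

N-position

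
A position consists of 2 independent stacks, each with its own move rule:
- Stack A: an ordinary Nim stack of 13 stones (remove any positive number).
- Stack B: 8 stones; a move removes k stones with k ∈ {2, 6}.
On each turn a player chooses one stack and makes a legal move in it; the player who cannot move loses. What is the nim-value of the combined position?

13

Stack A is a plain Nim stack of size 13, so its Grundy value is 13.
Build the Grundy sequence for stack B with g(k) = mex{g(k−s) : s ∈ {2, 6}, s ≤ k}:
k:     0  1  2  3  4  5  6  7  8
g(k):  0  0  1  1  0  0  1  1  0
So g(8) = 0.
The value of a disjunctive sum is the nim-sum of the parts.
Combined value = 13 XOR 0 = 13.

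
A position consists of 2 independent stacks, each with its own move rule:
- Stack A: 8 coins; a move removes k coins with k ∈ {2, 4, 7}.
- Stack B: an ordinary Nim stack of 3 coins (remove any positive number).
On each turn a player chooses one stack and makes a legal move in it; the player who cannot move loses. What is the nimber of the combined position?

Grundy values for stack A (subtraction set {2, 4, 7}):
g(0) = mex{} = 0
g(1) = mex{} = 0
g(2) = mex{0} = 1
g(3) = mex{0} = 1
g(4) = mex{0,1} = 2
g(5) = mex{0,1} = 2
g(6) = mex{1,2} = 0
g(7) = mex{0,1,2} = 3
g(8) = mex{0,2} = 1
So g(8) = 1.
Stack B is a plain Nim stack of size 3, so its Grundy value is 3.
By the Sprague-Grundy theorem, the Grundy value of a sum of independent games is the XOR of the component values.
Combined value = 1 ⊕ 3 = 2.

2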